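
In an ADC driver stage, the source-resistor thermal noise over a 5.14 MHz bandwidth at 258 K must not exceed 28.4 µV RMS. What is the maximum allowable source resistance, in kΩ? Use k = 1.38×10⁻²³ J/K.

11.0 kΩ

Johnson–Nyquist: V_n = √(4kTRB) ⇒ R = V_n² / (4kTB)
4kTB = 4 × 1.38×10⁻²³ × 258 × 5.14×10⁶ = 7.32×10⁻¹⁴
R = (2.84×10⁻⁵)² / 7.32×10⁻¹⁴ = 1.10×10⁴ Ω = 11.0 kΩ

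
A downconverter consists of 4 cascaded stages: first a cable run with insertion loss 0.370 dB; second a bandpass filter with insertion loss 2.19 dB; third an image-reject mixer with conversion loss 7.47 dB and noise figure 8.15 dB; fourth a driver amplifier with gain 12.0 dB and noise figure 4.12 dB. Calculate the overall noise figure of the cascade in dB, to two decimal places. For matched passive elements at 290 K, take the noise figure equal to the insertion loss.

14.43 dB

Convert to linear (a loss of L dB is a gain of −L dB): F_i = 10^(NF_i/10), G_i = 10^(G_i,dB/10)
  Stage 1: F_1 = 10^(0.370/10) = 1.089, G_1 = 10^(−0.370/10) = 0.9183
  Stage 2: F_2 = 10^(2.19/10) = 1.656, G_2 = 10^(−2.19/10) = 0.6039
  Stage 3: F_3 = 10^(8.15/10) = 6.531, G_3 = 10^(−7.47/10) = 0.1791
  Stage 4: F_4 = 10^(4.12/10) = 2.582, G_4 = 10^(12.0/10) = 15.85
Friis cascade:
  F = 1.089 + (1.656 − 1)/0.9183 + (6.531 − 1)/0.5546 + (2.582 − 1)/0.09931 = 27.71
NF = 10 log₁₀(27.71) = 14.43 dB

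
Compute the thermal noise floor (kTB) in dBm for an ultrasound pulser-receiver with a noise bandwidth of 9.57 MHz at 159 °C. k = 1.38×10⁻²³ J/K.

−102.4 dBm

T = 159 °C + 273.15 = 432.15 K
P_n = kTB = 1.38×10⁻²³ × 432.15 × 9.57×10⁶ = 5.71×10⁻¹⁴ W
In dBm: 10 log₁₀(5.71×10⁻¹⁴ / 10⁻³) = −102.4 dBm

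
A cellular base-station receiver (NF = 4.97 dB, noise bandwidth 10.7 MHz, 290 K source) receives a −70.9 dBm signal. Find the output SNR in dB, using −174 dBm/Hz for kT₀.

27.8 dB

Noise floor: N = −174 + 10 log₁₀(B) + NF
10 log₁₀(1.07×10⁷) = 70.29 dB
N = −174 + 70.29 + 4.97 = −98.74 dBm
SNR = P_sig − N = −70.9 − (−98.74) = 27.84 dB → 27.8 dB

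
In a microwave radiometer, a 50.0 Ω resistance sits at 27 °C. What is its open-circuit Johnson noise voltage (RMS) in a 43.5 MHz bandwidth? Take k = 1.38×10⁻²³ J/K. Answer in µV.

6.00 µV

T = 27 °C + 273.15 = 300.15 K
V_n = √(4kTRB)
4kTRB = 4 × 1.38×10⁻²³ × 300.15 × 5.00×10¹ × 4.35×10⁷ = 3.60×10⁻¹¹ V²
V_n = √(3.60×10⁻¹¹) = 6.00×10⁻⁶ V = 6.00 µV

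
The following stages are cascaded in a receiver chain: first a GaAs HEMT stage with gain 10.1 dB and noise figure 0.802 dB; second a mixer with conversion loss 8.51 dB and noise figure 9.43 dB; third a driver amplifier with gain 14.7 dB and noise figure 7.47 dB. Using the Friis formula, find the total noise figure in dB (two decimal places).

7.11 dB

Convert to linear (a loss of L dB is a gain of −L dB): F_i = 10^(NF_i/10), G_i = 10^(G_i,dB/10)
  Stage 1: F_1 = 10^(0.802/10) = 1.203, G_1 = 10^(10.1/10) = 10.23
  Stage 2: F_2 = 10^(9.43/10) = 8.770, G_2 = 10^(−8.51/10) = 0.1409
  Stage 3: F_3 = 10^(7.47/10) = 5.585, G_3 = 10^(14.7/10) = 29.51
Friis cascade:
  F = 1.203 + (8.770 − 1)/10.23 + (5.585 − 1)/1.442 = 5.141
NF = 10 log₁₀(5.141) = 7.11 dB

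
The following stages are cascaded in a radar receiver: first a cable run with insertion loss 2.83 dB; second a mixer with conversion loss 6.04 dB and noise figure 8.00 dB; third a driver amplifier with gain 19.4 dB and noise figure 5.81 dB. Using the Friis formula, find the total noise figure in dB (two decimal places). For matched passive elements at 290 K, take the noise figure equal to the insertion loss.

15.29 dB

Convert to linear (a loss of L dB is a gain of −L dB): F_i = 10^(NF_i/10), G_i = 10^(G_i,dB/10)
  Stage 1: F_1 = 10^(2.83/10) = 1.919, G_1 = 10^(−2.83/10) = 0.5212
  Stage 2: F_2 = 10^(8.00/10) = 6.310, G_2 = 10^(−6.04/10) = 0.2489
  Stage 3: F_3 = 10^(5.81/10) = 3.811, G_3 = 10^(19.4/10) = 87.10
Friis cascade:
  F = 1.919 + (6.310 − 1)/0.5212 + (3.811 − 1)/0.1297 = 33.77
NF = 10 log₁₀(33.77) = 15.29 dB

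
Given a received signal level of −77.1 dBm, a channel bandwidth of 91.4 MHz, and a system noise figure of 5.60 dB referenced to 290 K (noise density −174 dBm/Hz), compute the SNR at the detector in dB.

11.7 dB

Noise floor: N = −174 + 10 log₁₀(B) + NF
10 log₁₀(9.14×10⁷) = 79.61 dB
N = −174 + 79.61 + 5.60 = −88.79 dBm
SNR = P_sig − N = −77.1 − (−88.79) = 11.69 dB → 11.7 dB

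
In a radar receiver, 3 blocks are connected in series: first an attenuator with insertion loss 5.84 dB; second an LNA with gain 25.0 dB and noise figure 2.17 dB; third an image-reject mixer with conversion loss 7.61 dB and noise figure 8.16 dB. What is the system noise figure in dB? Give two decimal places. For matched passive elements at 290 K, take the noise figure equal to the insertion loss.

8.06 dB

Convert to linear (a loss of L dB is a gain of −L dB): F_i = 10^(NF_i/10), G_i = 10^(G_i,dB/10)
  Stage 1: F_1 = 10^(5.84/10) = 3.837, G_1 = 10^(−5.84/10) = 0.2606
  Stage 2: F_2 = 10^(2.17/10) = 1.648, G_2 = 10^(25.0/10) = 316.2
  Stage 3: F_3 = 10^(8.16/10) = 6.546, G_3 = 10^(−7.61/10) = 0.1734
Friis cascade:
  F = 3.837 + (1.648 − 1)/0.2606 + (6.546 − 1)/82.41 = 6.391
NF = 10 log₁₀(6.391) = 8.06 dB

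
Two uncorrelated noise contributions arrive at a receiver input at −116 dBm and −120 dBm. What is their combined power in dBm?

Convert to linear, add, convert back:
P₁ = 2.51×10⁻¹⁵ W, P₂ = 1.00×10⁻¹⁵ W
P_tot = 3.51×10⁻¹⁵ W → 10 log₁₀(P_tot / 10⁻³) = −114.5 dBm

−114.5 dBm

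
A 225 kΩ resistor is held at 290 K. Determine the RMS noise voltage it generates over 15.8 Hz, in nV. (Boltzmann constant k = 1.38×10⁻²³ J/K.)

239 nV

V_n = √(4kTRB)
4kTRB = 4 × 1.38×10⁻²³ × 290 × 2.25×10⁵ × 1.58×10¹ = 5.69×10⁻¹⁴ V²
V_n = √(5.69×10⁻¹⁴) = 2.39×10⁻⁷ V = 239 nV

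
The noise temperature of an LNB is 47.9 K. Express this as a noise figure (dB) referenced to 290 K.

0.664 dB

F = 1 + T_e/T₀ = 1 + 47.9/290 = 1.16517
NF = 10 log₁₀(1.16517) = 0.664 dB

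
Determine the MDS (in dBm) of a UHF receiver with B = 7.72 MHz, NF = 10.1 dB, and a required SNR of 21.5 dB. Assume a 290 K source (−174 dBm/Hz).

−73.5 dBm

Sensitivity = −174 + 10 log₁₀(B) + NF + SNR_min
= −174 + 68.88 + 10.1 + 21.5
= −73.52 dBm → −73.5 dBm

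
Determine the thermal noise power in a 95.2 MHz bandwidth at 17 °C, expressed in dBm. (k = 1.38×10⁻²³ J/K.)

−94.2 dBm

T = 17 °C + 273.15 = 290.15 K
P_n = kTB = 1.38×10⁻²³ × 290.15 × 9.52×10⁷ = 3.81×10⁻¹³ W
In dBm: 10 log₁₀(3.81×10⁻¹³ / 10⁻³) = −94.2 dBm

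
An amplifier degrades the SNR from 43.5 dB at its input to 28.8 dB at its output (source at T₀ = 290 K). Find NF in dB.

14.7 dB

NF (dB) = SNR_in(dB) − SNR_out(dB) when the source is at T₀
NF = 43.5 − 28.8 = 14.7 dB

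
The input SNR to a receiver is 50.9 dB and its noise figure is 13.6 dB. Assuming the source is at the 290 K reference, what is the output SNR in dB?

By definition F = SNR_in/SNR_out, so in dB: SNR_out = SNR_in − NF
SNR_out = 50.9 − 13.6 = 37.3 dB

37.3 dB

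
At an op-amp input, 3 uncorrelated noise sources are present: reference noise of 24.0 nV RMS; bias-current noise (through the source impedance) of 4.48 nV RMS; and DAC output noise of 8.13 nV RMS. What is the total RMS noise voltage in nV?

25.7 nV

Uncorrelated sources add in power (mean-square): V_tot = √(ΣV_i²)
V_tot = √[(2.40×10⁻⁸)² + (4.48×10⁻⁹)² + (8.13×10⁻⁹)²] = 2.57×10⁻⁸ V = 25.7 nV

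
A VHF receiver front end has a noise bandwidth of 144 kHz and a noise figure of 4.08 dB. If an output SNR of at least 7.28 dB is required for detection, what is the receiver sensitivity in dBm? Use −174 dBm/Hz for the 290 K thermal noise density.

Sensitivity = −174 + 10 log₁₀(B) + NF + SNR_min
= −174 + 51.58 + 4.08 + 7.28
= −111.06 dBm → −111.1 dBm

−111.1 dBm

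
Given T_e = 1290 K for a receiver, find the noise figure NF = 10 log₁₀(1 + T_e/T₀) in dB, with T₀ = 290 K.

7.36 dB

F = 1 + T_e/T₀ = 1 + 1290/290 = 5.44828
NF = 10 log₁₀(5.44828) = 7.36 dB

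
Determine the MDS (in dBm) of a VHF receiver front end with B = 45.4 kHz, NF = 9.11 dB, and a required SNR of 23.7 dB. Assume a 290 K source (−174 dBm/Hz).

−94.6 dBm

Sensitivity = −174 + 10 log₁₀(B) + NF + SNR_min
= −174 + 46.57 + 9.11 + 23.7
= −94.62 dBm → −94.6 dBm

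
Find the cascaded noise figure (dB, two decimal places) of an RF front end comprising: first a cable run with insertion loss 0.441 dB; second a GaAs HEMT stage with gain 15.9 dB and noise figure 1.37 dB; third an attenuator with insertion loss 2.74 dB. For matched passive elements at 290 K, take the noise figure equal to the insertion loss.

1.88 dB

Convert to linear (a loss of L dB is a gain of −L dB): F_i = 10^(NF_i/10), G_i = 10^(G_i,dB/10)
  Stage 1: F_1 = 10^(0.441/10) = 1.107, G_1 = 10^(−0.441/10) = 0.9034
  Stage 2: F_2 = 10^(1.37/10) = 1.371, G_2 = 10^(15.9/10) = 38.90
  Stage 3: F_3 = 10^(2.74/10) = 1.879, G_3 = 10^(−2.74/10) = 0.5321
Friis cascade:
  F = 1.107 + (1.371 − 1)/0.9034 + (1.879 − 1)/35.15 = 1.542
NF = 10 log₁₀(1.542) = 1.88 dB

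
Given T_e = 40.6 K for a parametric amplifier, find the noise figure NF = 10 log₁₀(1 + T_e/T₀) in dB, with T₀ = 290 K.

F = 1 + T_e/T₀ = 1 + 40.6/290 = 1.14
NF = 10 log₁₀(1.14) = 0.569 dB

0.569 dB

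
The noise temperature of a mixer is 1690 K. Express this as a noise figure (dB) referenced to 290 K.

F = 1 + T_e/T₀ = 1 + 1690/290 = 6.82759
NF = 10 log₁₀(6.82759) = 8.34 dB

8.34 dB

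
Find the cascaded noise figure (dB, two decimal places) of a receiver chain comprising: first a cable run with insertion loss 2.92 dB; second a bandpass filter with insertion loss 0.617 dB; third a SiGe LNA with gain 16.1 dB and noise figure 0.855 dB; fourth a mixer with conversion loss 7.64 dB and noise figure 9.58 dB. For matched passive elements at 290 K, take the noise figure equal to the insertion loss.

Convert to linear (a loss of L dB is a gain of −L dB): F_i = 10^(NF_i/10), G_i = 10^(G_i,dB/10)
  Stage 1: F_1 = 10^(2.92/10) = 1.959, G_1 = 10^(−2.92/10) = 0.5105
  Stage 2: F_2 = 10^(0.617/10) = 1.153, G_2 = 10^(−0.617/10) = 0.8676
  Stage 3: F_3 = 10^(0.855/10) = 1.218, G_3 = 10^(16.1/10) = 40.74
  Stage 4: F_4 = 10^(9.58/10) = 9.078, G_4 = 10^(−7.64/10) = 0.1722
Friis cascade:
  F = 1.959 + (1.153 − 1)/0.5105 + (1.218 − 1)/0.4429 + (9.078 − 1)/18.04 = 3.197
NF = 10 log₁₀(3.197) = 5.05 dB

5.05 dB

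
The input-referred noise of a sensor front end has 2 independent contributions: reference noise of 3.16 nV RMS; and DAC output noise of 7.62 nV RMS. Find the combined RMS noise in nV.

Uncorrelated sources add in power (mean-square): V_tot = √(ΣV_i²)
V_tot = √[(3.16×10⁻⁹)² + (7.62×10⁻⁹)²] = 8.25×10⁻⁹ V = 8.25 nV

8.25 nV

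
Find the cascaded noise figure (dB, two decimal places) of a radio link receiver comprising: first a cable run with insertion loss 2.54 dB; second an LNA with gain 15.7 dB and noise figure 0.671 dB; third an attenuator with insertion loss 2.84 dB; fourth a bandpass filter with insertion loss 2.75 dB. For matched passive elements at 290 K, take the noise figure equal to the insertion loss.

Convert to linear (a loss of L dB is a gain of −L dB): F_i = 10^(NF_i/10), G_i = 10^(G_i,dB/10)
  Stage 1: F_1 = 10^(2.54/10) = 1.795, G_1 = 10^(−2.54/10) = 0.5572
  Stage 2: F_2 = 10^(0.671/10) = 1.167, G_2 = 10^(15.7/10) = 37.15
  Stage 3: F_3 = 10^(2.84/10) = 1.923, G_3 = 10^(−2.84/10) = 0.5200
  Stage 4: F_4 = 10^(2.75/10) = 1.884, G_4 = 10^(−2.75/10) = 0.5309
Friis cascade:
  F = 1.795 + (1.167 − 1)/0.5572 + (1.923 − 1)/20.70 + (1.884 − 1)/10.76 = 2.221
NF = 10 log₁₀(2.221) = 3.47 dB

3.47 dB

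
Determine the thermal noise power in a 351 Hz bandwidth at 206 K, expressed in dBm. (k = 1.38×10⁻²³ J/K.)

P_n = kTB = 1.38×10⁻²³ × 206 × 3.51×10² = 9.98×10⁻¹⁹ W
In dBm: 10 log₁₀(9.98×10⁻¹⁹ / 10⁻³) = −150.0 dBm

−150.0 dBm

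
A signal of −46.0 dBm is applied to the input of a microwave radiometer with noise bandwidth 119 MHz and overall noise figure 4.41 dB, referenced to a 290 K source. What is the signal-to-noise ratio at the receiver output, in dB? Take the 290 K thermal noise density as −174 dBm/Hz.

Noise floor: N = −174 + 10 log₁₀(B) + NF
10 log₁₀(1.19×10⁸) = 80.76 dB
N = −174 + 80.76 + 4.41 = −88.83 dBm
SNR = P_sig − N = −46.0 − (−88.83) = 42.83 dB → 42.8 dB

42.8 dB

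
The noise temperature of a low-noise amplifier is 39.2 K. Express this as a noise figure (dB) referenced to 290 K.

0.551 dB

F = 1 + T_e/T₀ = 1 + 39.2/290 = 1.13517
NF = 10 log₁₀(1.13517) = 0.551 dB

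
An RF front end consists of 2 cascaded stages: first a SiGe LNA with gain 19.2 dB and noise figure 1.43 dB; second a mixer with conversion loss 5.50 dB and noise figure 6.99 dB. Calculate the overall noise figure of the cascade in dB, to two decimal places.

Convert to linear (a loss of L dB is a gain of −L dB): F_i = 10^(NF_i/10), G_i = 10^(G_i,dB/10)
  Stage 1: F_1 = 10^(1.43/10) = 1.390, G_1 = 10^(19.2/10) = 83.18
  Stage 2: F_2 = 10^(6.99/10) = 5.000, G_2 = 10^(−5.50/10) = 0.2818
Friis cascade:
  F = 1.390 + (5.000 − 1)/83.18 = 1.438
NF = 10 log₁₀(1.438) = 1.58 dB

1.58 dB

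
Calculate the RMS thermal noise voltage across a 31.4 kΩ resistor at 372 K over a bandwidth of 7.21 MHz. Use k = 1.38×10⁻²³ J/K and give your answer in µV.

68.2 µV

V_n = √(4kTRB)
4kTRB = 4 × 1.38×10⁻²³ × 372 × 3.14×10⁴ × 7.21×10⁶ = 4.65×10⁻⁹ V²
V_n = √(4.65×10⁻⁹) = 6.82×10⁻⁵ V = 68.2 µV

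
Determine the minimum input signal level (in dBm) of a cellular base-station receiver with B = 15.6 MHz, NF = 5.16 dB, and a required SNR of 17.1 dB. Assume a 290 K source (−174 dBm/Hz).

Sensitivity = −174 + 10 log₁₀(B) + NF + SNR_min
= −174 + 71.93 + 5.16 + 17.1
= −79.81 dBm → −79.8 dBm

−79.8 dBm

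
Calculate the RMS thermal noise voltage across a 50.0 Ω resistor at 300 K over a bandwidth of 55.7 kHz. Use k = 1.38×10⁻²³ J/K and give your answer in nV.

V_n = √(4kTRB)
4kTRB = 4 × 1.38×10⁻²³ × 300 × 5.00×10¹ × 5.57×10⁴ = 4.61×10⁻¹⁴ V²
V_n = √(4.61×10⁻¹⁴) = 2.15×10⁻⁷ V = 215 nV

215 nV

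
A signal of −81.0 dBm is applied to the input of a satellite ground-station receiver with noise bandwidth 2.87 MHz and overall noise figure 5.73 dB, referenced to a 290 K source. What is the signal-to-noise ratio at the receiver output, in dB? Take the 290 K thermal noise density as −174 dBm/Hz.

Noise floor: N = −174 + 10 log₁₀(B) + NF
10 log₁₀(2.87×10⁶) = 64.58 dB
N = −174 + 64.58 + 5.73 = −103.69 dBm
SNR = P_sig − N = −81.0 − (−103.69) = 22.69 dB → 22.7 dB

22.7 dB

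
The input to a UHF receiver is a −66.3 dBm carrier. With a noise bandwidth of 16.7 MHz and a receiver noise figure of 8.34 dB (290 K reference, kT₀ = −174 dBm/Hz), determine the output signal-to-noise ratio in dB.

Noise floor: N = −174 + 10 log₁₀(B) + NF
10 log₁₀(1.67×10⁷) = 72.23 dB
N = −174 + 72.23 + 8.34 = −93.43 dBm
SNR = P_sig − N = −66.3 − (−93.43) = 27.13 dB → 27.1 dB

27.1 dB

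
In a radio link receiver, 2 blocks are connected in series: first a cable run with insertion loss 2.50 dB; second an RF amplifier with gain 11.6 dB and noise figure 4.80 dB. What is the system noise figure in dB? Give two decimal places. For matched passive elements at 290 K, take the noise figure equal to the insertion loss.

7.30 dB

Convert to linear (a loss of L dB is a gain of −L dB): F_i = 10^(NF_i/10), G_i = 10^(G_i,dB/10)
  Stage 1: F_1 = 10^(2.50/10) = 1.778, G_1 = 10^(−2.50/10) = 0.5623
  Stage 2: F_2 = 10^(4.80/10) = 3.020, G_2 = 10^(11.6/10) = 14.45
Friis cascade:
  F = 1.778 + (3.020 − 1)/0.5623 = 5.370
NF = 10 log₁₀(5.370) = 7.30 dB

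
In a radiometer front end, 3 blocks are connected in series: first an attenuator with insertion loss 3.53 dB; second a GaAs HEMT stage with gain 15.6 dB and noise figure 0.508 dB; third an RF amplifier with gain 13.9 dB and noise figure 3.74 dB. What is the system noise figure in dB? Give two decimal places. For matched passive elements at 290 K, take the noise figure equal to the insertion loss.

4.18 dB

Convert to linear (a loss of L dB is a gain of −L dB): F_i = 10^(NF_i/10), G_i = 10^(G_i,dB/10)
  Stage 1: F_1 = 10^(3.53/10) = 2.254, G_1 = 10^(−3.53/10) = 0.4436
  Stage 2: F_2 = 10^(0.508/10) = 1.124, G_2 = 10^(15.6/10) = 36.31
  Stage 3: F_3 = 10^(3.74/10) = 2.366, G_3 = 10^(13.9/10) = 24.55
Friis cascade:
  F = 2.254 + (1.124 − 1)/0.4436 + (2.366 − 1)/16.11 = 2.619
NF = 10 log₁₀(2.619) = 4.18 dB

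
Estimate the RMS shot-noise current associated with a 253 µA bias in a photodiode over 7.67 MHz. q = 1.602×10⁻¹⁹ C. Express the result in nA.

I_n = √(2qI·B)
2qI·B = 2 × 1.602×10⁻¹⁹ × 2.53×10⁻⁴ × 7.67×10⁶ = 6.22×10⁻¹⁶ A²
I_n = √(6.22×10⁻¹⁶) = 2.49×10⁻⁸ A = 24.9 nA

24.9 nA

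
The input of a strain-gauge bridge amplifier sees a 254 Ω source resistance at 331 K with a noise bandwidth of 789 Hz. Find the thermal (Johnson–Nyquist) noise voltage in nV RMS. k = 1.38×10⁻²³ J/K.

V_n = √(4kTRB)
4kTRB = 4 × 1.38×10⁻²³ × 331 × 2.54×10² × 7.89×10² = 3.66×10⁻¹⁵ V²
V_n = √(3.66×10⁻¹⁵) = 6.05×10⁻⁸ V = 60.5 nV

60.5 nV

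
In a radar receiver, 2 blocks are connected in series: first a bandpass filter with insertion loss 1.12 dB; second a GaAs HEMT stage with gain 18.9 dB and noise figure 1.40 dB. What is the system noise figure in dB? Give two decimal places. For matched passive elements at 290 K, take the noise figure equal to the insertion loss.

2.52 dB

Convert to linear (a loss of L dB is a gain of −L dB): F_i = 10^(NF_i/10), G_i = 10^(G_i,dB/10)
  Stage 1: F_1 = 10^(1.12/10) = 1.294, G_1 = 10^(−1.12/10) = 0.7727
  Stage 2: F_2 = 10^(1.40/10) = 1.380, G_2 = 10^(18.9/10) = 77.62
Friis cascade:
  F = 1.294 + (1.380 − 1)/0.7727 = 1.786
NF = 10 log₁₀(1.786) = 2.52 dB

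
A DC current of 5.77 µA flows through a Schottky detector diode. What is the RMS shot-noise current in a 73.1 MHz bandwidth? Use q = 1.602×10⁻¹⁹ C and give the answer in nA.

I_n = √(2qI·B)
2qI·B = 2 × 1.602×10⁻¹⁹ × 5.77×10⁻⁶ × 7.31×10⁷ = 1.35×10⁻¹⁶ A²
I_n = √(1.35×10⁻¹⁶) = 1.16×10⁻⁸ A = 11.6 nA

11.6 nA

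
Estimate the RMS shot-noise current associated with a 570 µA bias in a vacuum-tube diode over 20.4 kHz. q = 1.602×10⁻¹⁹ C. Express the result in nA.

1.93 nA

I_n = √(2qI·B)
2qI·B = 2 × 1.602×10⁻¹⁹ × 5.70×10⁻⁴ × 2.04×10⁴ = 3.73×10⁻¹⁸ A²
I_n = √(3.73×10⁻¹⁸) = 1.93×10⁻⁹ A = 1.93 nA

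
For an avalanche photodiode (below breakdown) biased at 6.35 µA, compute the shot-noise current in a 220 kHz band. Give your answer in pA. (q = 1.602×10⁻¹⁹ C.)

669 pA

I_n = √(2qI·B)
2qI·B = 2 × 1.602×10⁻¹⁹ × 6.35×10⁻⁶ × 2.20×10⁵ = 4.48×10⁻¹⁹ A²
I_n = √(4.48×10⁻¹⁹) = 6.69×10⁻¹⁰ A = 669 pA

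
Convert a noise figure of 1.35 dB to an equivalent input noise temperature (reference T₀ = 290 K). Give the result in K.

F = 10^(1.35/10) = 1.36458
T_e = (F − 1)·T₀ = (1.36458 − 1) × 290 = 106 K

106 K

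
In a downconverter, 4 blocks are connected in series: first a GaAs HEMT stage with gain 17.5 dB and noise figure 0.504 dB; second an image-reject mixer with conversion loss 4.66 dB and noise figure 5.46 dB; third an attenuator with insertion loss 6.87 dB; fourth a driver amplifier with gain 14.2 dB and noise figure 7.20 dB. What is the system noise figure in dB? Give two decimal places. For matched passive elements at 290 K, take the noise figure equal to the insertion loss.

3.88 dB

Convert to linear (a loss of L dB is a gain of −L dB): F_i = 10^(NF_i/10), G_i = 10^(G_i,dB/10)
  Stage 1: F_1 = 10^(0.504/10) = 1.123, G_1 = 10^(17.5/10) = 56.23
  Stage 2: F_2 = 10^(5.46/10) = 3.516, G_2 = 10^(−4.66/10) = 0.3420
  Stage 3: F_3 = 10^(6.87/10) = 4.864, G_3 = 10^(−6.87/10) = 0.2056
  Stage 4: F_4 = 10^(7.20/10) = 5.248, G_4 = 10^(14.2/10) = 26.30
Friis cascade:
  F = 1.123 + (3.516 − 1)/56.23 + (4.864 − 1)/19.23 + (5.248 − 1)/3.954 = 2.443
NF = 10 log₁₀(2.443) = 3.88 dB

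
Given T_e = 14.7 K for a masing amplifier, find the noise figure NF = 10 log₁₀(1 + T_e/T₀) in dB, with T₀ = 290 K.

0.215 dB

F = 1 + T_e/T₀ = 1 + 14.7/290 = 1.05069
NF = 10 log₁₀(1.05069) = 0.215 dB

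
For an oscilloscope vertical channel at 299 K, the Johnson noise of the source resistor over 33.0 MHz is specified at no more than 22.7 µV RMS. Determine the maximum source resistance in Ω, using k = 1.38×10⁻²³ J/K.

Johnson–Nyquist: V_n = √(4kTRB) ⇒ R = V_n² / (4kTB)
4kTB = 4 × 1.38×10⁻²³ × 299 × 3.30×10⁷ = 5.45×10⁻¹³
R = (2.27×10⁻⁵)² / 5.45×10⁻¹³ = 9.46×10² Ω = 946 Ω

946 Ω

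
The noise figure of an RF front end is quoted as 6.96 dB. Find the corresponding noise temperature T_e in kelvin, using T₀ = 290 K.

F = 10^(6.96/10) = 4.96592
T_e = (F − 1)·T₀ = (4.96592 − 1) × 290 = 1150 K

1150 K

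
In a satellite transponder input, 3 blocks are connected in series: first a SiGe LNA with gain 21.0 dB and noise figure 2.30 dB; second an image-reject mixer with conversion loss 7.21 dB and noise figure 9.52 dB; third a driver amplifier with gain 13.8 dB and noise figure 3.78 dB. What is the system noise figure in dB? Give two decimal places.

Convert to linear (a loss of L dB is a gain of −L dB): F_i = 10^(NF_i/10), G_i = 10^(G_i,dB/10)
  Stage 1: F_1 = 10^(2.30/10) = 1.698, G_1 = 10^(21.0/10) = 125.9
  Stage 2: F_2 = 10^(9.52/10) = 8.954, G_2 = 10^(−7.21/10) = 0.1901
  Stage 3: F_3 = 10^(3.78/10) = 2.388, G_3 = 10^(13.8/10) = 23.99
Friis cascade:
  F = 1.698 + (8.954 − 1)/125.9 + (2.388 − 1)/23.93 = 1.819
NF = 10 log₁₀(1.819) = 2.60 dB

2.60 dB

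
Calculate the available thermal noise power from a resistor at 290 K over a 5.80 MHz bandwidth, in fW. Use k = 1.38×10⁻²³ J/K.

P_n = kTB = 1.38×10⁻²³ × 290 × 5.80×10⁶ = 2.32×10⁻¹⁴ W = 23.2 fW

23.2 fW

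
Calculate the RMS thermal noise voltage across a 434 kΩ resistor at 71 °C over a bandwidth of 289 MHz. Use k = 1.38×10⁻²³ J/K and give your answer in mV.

1.54 mV

T = 71 °C + 273.15 = 344.15 K
V_n = √(4kTRB)
4kTRB = 4 × 1.38×10⁻²³ × 344.15 × 4.34×10⁵ × 2.89×10⁸ = 2.38×10⁻⁶ V²
V_n = √(2.38×10⁻⁶) = 1.54×10⁻³ V = 1.54 mV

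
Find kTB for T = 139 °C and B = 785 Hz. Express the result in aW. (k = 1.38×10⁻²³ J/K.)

4.46 aW

T = 139 °C + 273.15 = 412.15 K
P_n = kTB = 1.38×10⁻²³ × 412.15 × 7.85×10² = 4.46×10⁻¹⁸ W = 4.46 aW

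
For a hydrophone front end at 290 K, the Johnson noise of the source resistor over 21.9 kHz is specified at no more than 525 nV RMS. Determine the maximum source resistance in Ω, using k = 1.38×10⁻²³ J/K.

786 Ω

Johnson–Nyquist: V_n = √(4kTRB) ⇒ R = V_n² / (4kTB)
4kTB = 4 × 1.38×10⁻²³ × 290 × 2.19×10⁴ = 3.51×10⁻¹⁶
R = (5.25×10⁻⁷)² / 3.51×10⁻¹⁶ = 7.86×10² Ω = 786 Ω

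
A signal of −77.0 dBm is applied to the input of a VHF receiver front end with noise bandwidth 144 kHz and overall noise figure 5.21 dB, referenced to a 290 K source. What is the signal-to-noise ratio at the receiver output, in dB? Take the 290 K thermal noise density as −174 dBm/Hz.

40.2 dB

Noise floor: N = −174 + 10 log₁₀(B) + NF
10 log₁₀(1.44×10⁵) = 51.58 dB
N = −174 + 51.58 + 5.21 = −117.21 dBm
SNR = P_sig − N = −77.0 − (−117.21) = 40.21 dB → 40.2 dB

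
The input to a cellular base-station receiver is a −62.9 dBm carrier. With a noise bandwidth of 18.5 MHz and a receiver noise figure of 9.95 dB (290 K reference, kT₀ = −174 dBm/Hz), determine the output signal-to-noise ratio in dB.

28.5 dB

Noise floor: N = −174 + 10 log₁₀(B) + NF
10 log₁₀(1.85×10⁷) = 72.67 dB
N = −174 + 72.67 + 9.95 = −91.38 dBm
SNR = P_sig − N = −62.9 − (−91.38) = 28.48 dB → 28.5 dB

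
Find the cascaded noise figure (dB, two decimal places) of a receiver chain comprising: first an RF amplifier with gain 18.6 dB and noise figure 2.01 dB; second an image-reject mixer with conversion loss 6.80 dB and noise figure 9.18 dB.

Convert to linear (a loss of L dB is a gain of −L dB): F_i = 10^(NF_i/10), G_i = 10^(G_i,dB/10)
  Stage 1: F_1 = 10^(2.01/10) = 1.589, G_1 = 10^(18.6/10) = 72.44
  Stage 2: F_2 = 10^(9.18/10) = 8.279, G_2 = 10^(−6.80/10) = 0.2089
Friis cascade:
  F = 1.589 + (8.279 − 1)/72.44 = 1.689
NF = 10 log₁₀(1.689) = 2.28 dB

2.28 dB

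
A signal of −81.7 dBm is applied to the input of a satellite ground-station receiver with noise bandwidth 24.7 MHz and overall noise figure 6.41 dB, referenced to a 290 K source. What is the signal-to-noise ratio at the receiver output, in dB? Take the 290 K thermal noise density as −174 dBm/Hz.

12.0 dB

Noise floor: N = −174 + 10 log₁₀(B) + NF
10 log₁₀(2.47×10⁷) = 73.93 dB
N = −174 + 73.93 + 6.41 = −93.66 dBm
SNR = P_sig − N = −81.7 − (−93.66) = 11.96 dB → 12.0 dB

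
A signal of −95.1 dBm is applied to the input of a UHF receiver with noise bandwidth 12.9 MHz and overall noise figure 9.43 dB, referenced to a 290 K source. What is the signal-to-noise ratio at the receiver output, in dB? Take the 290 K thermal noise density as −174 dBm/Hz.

−1.6 dB

Noise floor: N = −174 + 10 log₁₀(B) + NF
10 log₁₀(1.29×10⁷) = 71.11 dB
N = −174 + 71.11 + 9.43 = −93.46 dBm
SNR = P_sig − N = −95.1 − (−93.46) = −1.64 dB → −1.6 dB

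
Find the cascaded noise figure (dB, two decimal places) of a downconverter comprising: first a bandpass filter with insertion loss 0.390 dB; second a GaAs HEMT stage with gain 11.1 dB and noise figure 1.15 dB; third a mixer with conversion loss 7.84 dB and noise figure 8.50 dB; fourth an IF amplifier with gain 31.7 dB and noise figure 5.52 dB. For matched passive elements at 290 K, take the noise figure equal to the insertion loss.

5.14 dB

Convert to linear (a loss of L dB is a gain of −L dB): F_i = 10^(NF_i/10), G_i = 10^(G_i,dB/10)
  Stage 1: F_1 = 10^(0.390/10) = 1.094, G_1 = 10^(−0.390/10) = 0.9141
  Stage 2: F_2 = 10^(1.15/10) = 1.303, G_2 = 10^(11.1/10) = 12.88
  Stage 3: F_3 = 10^(8.50/10) = 7.079, G_3 = 10^(−7.84/10) = 0.1644
  Stage 4: F_4 = 10^(5.52/10) = 3.565, G_4 = 10^(31.7/10) = 1479
Friis cascade:
  F = 1.094 + (1.303 − 1)/0.9141 + (7.079 − 1)/11.78 + (3.565 − 1)/1.936 = 3.266
NF = 10 log₁₀(3.266) = 5.14 dB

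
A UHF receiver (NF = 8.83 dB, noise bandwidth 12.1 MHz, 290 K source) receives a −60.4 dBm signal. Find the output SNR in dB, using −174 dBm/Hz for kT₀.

Noise floor: N = −174 + 10 log₁₀(B) + NF
10 log₁₀(1.21×10⁷) = 70.83 dB
N = −174 + 70.83 + 8.83 = −94.34 dBm
SNR = P_sig − N = −60.4 − (−94.34) = 33.94 dB → 33.9 dB

33.9 dB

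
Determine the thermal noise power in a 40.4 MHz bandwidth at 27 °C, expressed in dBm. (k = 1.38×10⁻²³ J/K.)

T = 27 °C + 273.15 = 300.15 K
P_n = kTB = 1.38×10⁻²³ × 300.15 × 4.04×10⁷ = 1.67×10⁻¹³ W
In dBm: 10 log₁₀(1.67×10⁻¹³ / 10⁻³) = −97.8 dBm

−97.8 dBm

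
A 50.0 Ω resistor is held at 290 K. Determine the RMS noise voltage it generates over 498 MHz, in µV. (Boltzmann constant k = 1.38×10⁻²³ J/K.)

20.0 µV

V_n = √(4kTRB)
4kTRB = 4 × 1.38×10⁻²³ × 290 × 5.00×10¹ × 4.98×10⁸ = 3.99×10⁻¹⁰ V²
V_n = √(3.99×10⁻¹⁰) = 2.00×10⁻⁵ V = 20.0 µV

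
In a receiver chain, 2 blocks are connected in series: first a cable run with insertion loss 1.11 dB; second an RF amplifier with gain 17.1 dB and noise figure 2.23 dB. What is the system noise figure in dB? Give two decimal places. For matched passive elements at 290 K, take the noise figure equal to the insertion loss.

Convert to linear (a loss of L dB is a gain of −L dB): F_i = 10^(NF_i/10), G_i = 10^(G_i,dB/10)
  Stage 1: F_1 = 10^(1.11/10) = 1.291, G_1 = 10^(−1.11/10) = 0.7745
  Stage 2: F_2 = 10^(2.23/10) = 1.671, G_2 = 10^(17.1/10) = 51.29
Friis cascade:
  F = 1.291 + (1.671 − 1)/0.7745 = 2.158
NF = 10 log₁₀(2.158) = 3.34 dB

3.34 dB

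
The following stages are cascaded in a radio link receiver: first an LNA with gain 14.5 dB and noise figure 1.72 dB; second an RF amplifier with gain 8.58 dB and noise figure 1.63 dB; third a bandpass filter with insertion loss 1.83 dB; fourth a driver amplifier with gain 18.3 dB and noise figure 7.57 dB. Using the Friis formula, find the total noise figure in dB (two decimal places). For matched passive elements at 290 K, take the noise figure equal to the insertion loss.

1.88 dB

Convert to linear (a loss of L dB is a gain of −L dB): F_i = 10^(NF_i/10), G_i = 10^(G_i,dB/10)
  Stage 1: F_1 = 10^(1.72/10) = 1.486, G_1 = 10^(14.5/10) = 28.18
  Stage 2: F_2 = 10^(1.63/10) = 1.455, G_2 = 10^(8.58/10) = 7.211
  Stage 3: F_3 = 10^(1.83/10) = 1.524, G_3 = 10^(−1.83/10) = 0.6561
  Stage 4: F_4 = 10^(7.57/10) = 5.715, G_4 = 10^(18.3/10) = 67.61
Friis cascade:
  F = 1.486 + (1.455 − 1)/28.18 + (1.524 − 1)/203.2 + (5.715 − 1)/133.4 = 1.540
NF = 10 log₁₀(1.540) = 1.88 dB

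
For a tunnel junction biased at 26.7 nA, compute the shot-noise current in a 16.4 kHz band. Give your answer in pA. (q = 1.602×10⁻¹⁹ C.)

11.8 pA

I_n = √(2qI·B)
2qI·B = 2 × 1.602×10⁻¹⁹ × 2.67×10⁻⁸ × 1.64×10⁴ = 1.40×10⁻²² A²
I_n = √(1.40×10⁻²²) = 1.18×10⁻¹¹ A = 11.8 pA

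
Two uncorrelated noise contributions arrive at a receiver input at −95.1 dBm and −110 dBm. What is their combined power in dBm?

Convert to linear, add, convert back:
P₁ = 3.09×10⁻¹³ W, P₂ = 1.00×10⁻¹⁴ W
P_tot = 3.19×10⁻¹³ W → 10 log₁₀(P_tot / 10⁻³) = −95.0 dBm

−95.0 dBm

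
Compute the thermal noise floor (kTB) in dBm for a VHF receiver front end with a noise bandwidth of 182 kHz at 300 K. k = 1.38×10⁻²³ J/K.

−121.2 dBm

P_n = kTB = 1.38×10⁻²³ × 300 × 1.82×10⁵ = 7.53×10⁻¹⁶ W
In dBm: 10 log₁₀(7.53×10⁻¹⁶ / 10⁻³) = −121.2 dBm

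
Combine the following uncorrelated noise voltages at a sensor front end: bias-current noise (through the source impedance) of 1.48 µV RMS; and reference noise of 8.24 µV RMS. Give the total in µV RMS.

Uncorrelated sources add in power (mean-square): V_tot = √(ΣV_i²)
V_tot = √[(1.48×10⁻⁶)² + (8.24×10⁻⁶)²] = 8.37×10⁻⁶ V = 8.37 µV

8.37 µV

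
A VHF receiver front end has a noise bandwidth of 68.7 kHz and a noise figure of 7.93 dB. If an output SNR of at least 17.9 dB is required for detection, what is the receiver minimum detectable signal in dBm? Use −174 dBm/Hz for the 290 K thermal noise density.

Sensitivity = −174 + 10 log₁₀(B) + NF + SNR_min
= −174 + 48.37 + 7.93 + 17.9
= −99.80 dBm → −99.8 dBm

−99.8 dBm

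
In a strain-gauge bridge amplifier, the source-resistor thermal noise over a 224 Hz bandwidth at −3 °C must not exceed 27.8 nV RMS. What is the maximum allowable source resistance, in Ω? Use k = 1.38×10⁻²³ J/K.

T = −3 °C + 273.15 = 270.15 K
Johnson–Nyquist: V_n = √(4kTRB) ⇒ R = V_n² / (4kTB)
4kTB = 4 × 1.38×10⁻²³ × 270.15 × 2.24×10² = 3.34×10⁻¹⁸
R = (2.78×10⁻⁸)² / 3.34×10⁻¹⁸ = 2.31×10² Ω = 231 Ω

231 Ω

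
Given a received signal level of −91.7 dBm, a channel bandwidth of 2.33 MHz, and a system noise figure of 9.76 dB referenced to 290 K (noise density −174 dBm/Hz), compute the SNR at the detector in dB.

Noise floor: N = −174 + 10 log₁₀(B) + NF
10 log₁₀(2.33×10⁶) = 63.67 dB
N = −174 + 63.67 + 9.76 = −100.57 dBm
SNR = P_sig − N = −91.7 − (−100.57) = 8.87 dB → 8.9 dB

8.9 dB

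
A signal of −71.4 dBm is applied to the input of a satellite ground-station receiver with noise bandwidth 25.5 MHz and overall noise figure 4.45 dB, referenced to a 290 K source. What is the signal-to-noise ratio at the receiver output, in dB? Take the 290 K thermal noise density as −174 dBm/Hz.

24.1 dB

Noise floor: N = −174 + 10 log₁₀(B) + NF
10 log₁₀(2.55×10⁷) = 74.07 dB
N = −174 + 74.07 + 4.45 = −95.48 dBm
SNR = P_sig − N = −71.4 − (−95.48) = 24.08 dB → 24.1 dB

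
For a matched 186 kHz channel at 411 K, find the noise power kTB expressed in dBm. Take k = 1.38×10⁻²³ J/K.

P_n = kTB = 1.38×10⁻²³ × 411 × 1.86×10⁵ = 1.05×10⁻¹⁵ W
In dBm: 10 log₁₀(1.05×10⁻¹⁵ / 10⁻³) = −119.8 dBm

−119.8 dBm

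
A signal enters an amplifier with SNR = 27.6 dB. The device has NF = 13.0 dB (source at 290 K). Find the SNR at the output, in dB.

By definition F = SNR_in/SNR_out, so in dB: SNR_out = SNR_in − NF
SNR_out = 27.6 − 13.0 = 14.6 dB

14.6 dB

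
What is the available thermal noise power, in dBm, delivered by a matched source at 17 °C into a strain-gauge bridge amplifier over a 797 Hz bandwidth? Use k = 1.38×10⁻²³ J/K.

T = 17 °C + 273.15 = 290.15 K
P_n = kTB = 1.38×10⁻²³ × 290.15 × 7.97×10² = 3.19×10⁻¹⁸ W
In dBm: 10 log₁₀(3.19×10⁻¹⁸ / 10⁻³) = −145.0 dBm

−145.0 dBm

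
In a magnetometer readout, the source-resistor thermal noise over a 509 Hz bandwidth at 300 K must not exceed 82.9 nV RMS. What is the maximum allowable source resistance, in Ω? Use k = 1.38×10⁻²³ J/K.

815 Ω

Johnson–Nyquist: V_n = √(4kTRB) ⇒ R = V_n² / (4kTB)
4kTB = 4 × 1.38×10⁻²³ × 300 × 5.09×10² = 8.43×10⁻¹⁸
R = (8.29×10⁻⁸)² / 8.43×10⁻¹⁸ = 8.15×10² Ω = 815 Ω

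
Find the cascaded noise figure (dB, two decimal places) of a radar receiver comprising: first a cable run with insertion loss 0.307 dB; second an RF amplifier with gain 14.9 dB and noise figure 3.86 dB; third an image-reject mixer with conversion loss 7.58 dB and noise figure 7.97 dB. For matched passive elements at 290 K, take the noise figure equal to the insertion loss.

4.46 dB

Convert to linear (a loss of L dB is a gain of −L dB): F_i = 10^(NF_i/10), G_i = 10^(G_i,dB/10)
  Stage 1: F_1 = 10^(0.307/10) = 1.073, G_1 = 10^(−0.307/10) = 0.9318
  Stage 2: F_2 = 10^(3.86/10) = 2.432, G_2 = 10^(14.9/10) = 30.90
  Stage 3: F_3 = 10^(7.97/10) = 6.266, G_3 = 10^(−7.58/10) = 0.1746
Friis cascade:
  F = 1.073 + (2.432 − 1)/0.9318 + (6.266 − 1)/28.79 = 2.793
NF = 10 log₁₀(2.793) = 4.46 dB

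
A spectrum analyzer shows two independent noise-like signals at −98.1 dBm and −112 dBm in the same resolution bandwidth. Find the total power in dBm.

−97.9 dBm

Convert to linear, add, convert back:
P₁ = 1.55×10⁻¹³ W, P₂ = 6.31×10⁻¹⁵ W
P_tot = 1.61×10⁻¹³ W → 10 log₁₀(P_tot / 10⁻³) = −97.9 dBm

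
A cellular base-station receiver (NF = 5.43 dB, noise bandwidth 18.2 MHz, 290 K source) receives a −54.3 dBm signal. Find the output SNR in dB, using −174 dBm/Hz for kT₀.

41.7 dB

Noise floor: N = −174 + 10 log₁₀(B) + NF
10 log₁₀(1.82×10⁷) = 72.6 dB
N = −174 + 72.6 + 5.43 = −95.97 dBm
SNR = P_sig − N = −54.3 − (−95.97) = 41.67 dB → 41.7 dB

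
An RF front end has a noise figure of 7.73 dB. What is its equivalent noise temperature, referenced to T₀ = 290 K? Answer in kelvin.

F = 10^(7.73/10) = 5.92925
T_e = (F − 1)·T₀ = (5.92925 − 1) × 290 = 1429 K

1429 K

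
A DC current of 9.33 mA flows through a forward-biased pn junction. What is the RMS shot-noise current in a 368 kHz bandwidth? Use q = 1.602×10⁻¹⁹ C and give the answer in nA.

33.2 nA

I_n = √(2qI·B)
2qI·B = 2 × 1.602×10⁻¹⁹ × 9.33×10⁻³ × 3.68×10⁵ = 1.10×10⁻¹⁵ A²
I_n = √(1.10×10⁻¹⁵) = 3.32×10⁻⁸ A = 33.2 nA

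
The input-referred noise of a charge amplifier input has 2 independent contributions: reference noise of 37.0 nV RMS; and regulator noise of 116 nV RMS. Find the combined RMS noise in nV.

Uncorrelated sources add in power (mean-square): V_tot = √(ΣV_i²)
V_tot = √[(3.70×10⁻⁸)² + (1.16×10⁻⁷)²] = 1.22×10⁻⁷ V = 122 nV

122 nV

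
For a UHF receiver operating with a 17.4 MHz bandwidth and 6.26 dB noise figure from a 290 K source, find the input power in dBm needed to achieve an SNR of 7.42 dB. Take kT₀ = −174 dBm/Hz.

Sensitivity = −174 + 10 log₁₀(B) + NF + SNR_min
= −174 + 72.41 + 6.26 + 7.42
= −87.91 dBm → −87.9 dBm

−87.9 dBm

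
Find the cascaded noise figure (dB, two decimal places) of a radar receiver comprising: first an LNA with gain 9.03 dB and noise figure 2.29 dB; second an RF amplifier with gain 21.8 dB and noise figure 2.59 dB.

2.54 dB

Convert to linear (a loss of L dB is a gain of −L dB): F_i = 10^(NF_i/10), G_i = 10^(G_i,dB/10)
  Stage 1: F_1 = 10^(2.29/10) = 1.694, G_1 = 10^(9.03/10) = 7.998
  Stage 2: F_2 = 10^(2.59/10) = 1.816, G_2 = 10^(21.8/10) = 151.4
Friis cascade:
  F = 1.694 + (1.816 − 1)/7.998 = 1.796
NF = 10 log₁₀(1.796) = 2.54 dB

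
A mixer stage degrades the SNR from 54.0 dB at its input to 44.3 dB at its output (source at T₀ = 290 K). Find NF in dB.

9.7 dB

NF (dB) = SNR_in(dB) − SNR_out(dB) when the source is at T₀
NF = 54.0 − 44.3 = 9.7 dB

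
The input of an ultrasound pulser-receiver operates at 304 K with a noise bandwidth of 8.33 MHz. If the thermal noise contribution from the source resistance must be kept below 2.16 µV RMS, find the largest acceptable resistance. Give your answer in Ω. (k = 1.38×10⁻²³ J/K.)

33.4 Ω

Johnson–Nyquist: V_n = √(4kTRB) ⇒ R = V_n² / (4kTB)
4kTB = 4 × 1.38×10⁻²³ × 304 × 8.33×10⁶ = 1.40×10⁻¹³
R = (2.16×10⁻⁶)² / 1.40×10⁻¹³ = 3.34×10¹ Ω = 33.4 Ω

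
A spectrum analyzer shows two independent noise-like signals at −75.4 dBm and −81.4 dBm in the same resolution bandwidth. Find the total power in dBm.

Convert to linear, add, convert back:
P₁ = 2.88×10⁻¹¹ W, P₂ = 7.24×10⁻¹² W
P_tot = 3.61×10⁻¹¹ W → 10 log₁₀(P_tot / 10⁻³) = −74.4 dBm

−74.4 dBm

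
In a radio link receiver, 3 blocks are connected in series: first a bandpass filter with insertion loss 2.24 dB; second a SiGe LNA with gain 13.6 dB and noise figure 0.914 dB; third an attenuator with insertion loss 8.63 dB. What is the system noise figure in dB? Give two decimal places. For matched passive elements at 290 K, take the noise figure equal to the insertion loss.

4.03 dB

Convert to linear (a loss of L dB is a gain of −L dB): F_i = 10^(NF_i/10), G_i = 10^(G_i,dB/10)
  Stage 1: F_1 = 10^(2.24/10) = 1.675, G_1 = 10^(−2.24/10) = 0.5970
  Stage 2: F_2 = 10^(0.914/10) = 1.234, G_2 = 10^(13.6/10) = 22.91
  Stage 3: F_3 = 10^(8.63/10) = 7.295, G_3 = 10^(−8.63/10) = 0.1371
Friis cascade:
  F = 1.675 + (1.234 − 1)/0.5970 + (7.295 − 1)/13.68 = 2.528
NF = 10 log₁₀(2.528) = 4.03 dB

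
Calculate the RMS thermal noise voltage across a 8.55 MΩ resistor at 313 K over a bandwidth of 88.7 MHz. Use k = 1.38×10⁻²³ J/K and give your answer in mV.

V_n = √(4kTRB)
4kTRB = 4 × 1.38×10⁻²³ × 313 × 8.55×10⁶ × 8.87×10⁷ = 1.31×10⁻⁵ V²
V_n = √(1.31×10⁻⁵) = 3.62×10⁻³ V = 3.62 mV

3.62 mV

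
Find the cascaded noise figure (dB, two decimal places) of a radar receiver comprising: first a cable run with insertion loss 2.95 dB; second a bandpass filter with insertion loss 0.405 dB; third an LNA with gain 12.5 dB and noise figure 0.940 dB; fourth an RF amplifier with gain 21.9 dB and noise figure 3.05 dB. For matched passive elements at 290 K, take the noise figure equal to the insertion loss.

4.49 dB

Convert to linear (a loss of L dB is a gain of −L dB): F_i = 10^(NF_i/10), G_i = 10^(G_i,dB/10)
  Stage 1: F_1 = 10^(2.95/10) = 1.972, G_1 = 10^(−2.95/10) = 0.5070
  Stage 2: F_2 = 10^(0.405/10) = 1.098, G_2 = 10^(−0.405/10) = 0.9110
  Stage 3: F_3 = 10^(0.940/10) = 1.242, G_3 = 10^(12.5/10) = 17.78
  Stage 4: F_4 = 10^(3.05/10) = 2.018, G_4 = 10^(21.9/10) = 154.9
Friis cascade:
  F = 1.972 + (1.098 − 1)/0.5070 + (1.242 − 1)/0.4618 + (2.018 − 1)/8.213 = 2.812
NF = 10 log₁₀(2.812) = 4.49 dB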